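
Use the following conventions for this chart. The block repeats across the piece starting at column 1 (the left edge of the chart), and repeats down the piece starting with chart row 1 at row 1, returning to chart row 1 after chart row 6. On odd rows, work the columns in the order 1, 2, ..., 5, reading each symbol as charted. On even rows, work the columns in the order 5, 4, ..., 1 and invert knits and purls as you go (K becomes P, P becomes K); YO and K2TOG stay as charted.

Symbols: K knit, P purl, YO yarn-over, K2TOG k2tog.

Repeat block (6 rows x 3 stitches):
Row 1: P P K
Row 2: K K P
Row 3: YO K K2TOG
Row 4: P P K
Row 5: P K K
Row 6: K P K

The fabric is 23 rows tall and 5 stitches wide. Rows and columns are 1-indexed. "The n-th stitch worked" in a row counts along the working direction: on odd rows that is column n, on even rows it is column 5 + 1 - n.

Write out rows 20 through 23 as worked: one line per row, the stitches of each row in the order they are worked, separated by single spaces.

== ROWS AS WORKED ==
P P K P P
YO K K2TOG YO K
K K P K K
P K K P K

Derivation:
Row 20: chart row 2, WS - tiled (columns 1-5): K K P K K; work from column 5 back to 1 with K<->P swapped.
Row 21: chart row 3, RS - tile across columns 1-5 and work as-is.
Row 22: chart row 4, WS - tiled (columns 1-5): P P K P P; work from column 5 back to 1 with K<->P swapped.
Row 23: chart row 5, RS - tile across columns 1-5 and work as-is.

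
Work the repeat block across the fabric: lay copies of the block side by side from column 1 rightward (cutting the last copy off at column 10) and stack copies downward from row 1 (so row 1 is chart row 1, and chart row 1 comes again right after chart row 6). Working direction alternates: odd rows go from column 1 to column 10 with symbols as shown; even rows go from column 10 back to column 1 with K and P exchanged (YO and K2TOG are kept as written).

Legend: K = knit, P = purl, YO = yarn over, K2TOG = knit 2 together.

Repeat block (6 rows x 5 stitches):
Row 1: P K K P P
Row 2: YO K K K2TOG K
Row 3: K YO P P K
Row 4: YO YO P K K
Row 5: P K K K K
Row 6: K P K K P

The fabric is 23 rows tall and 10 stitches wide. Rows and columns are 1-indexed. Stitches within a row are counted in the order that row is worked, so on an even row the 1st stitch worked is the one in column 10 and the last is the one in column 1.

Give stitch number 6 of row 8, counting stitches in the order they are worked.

Stitch:
P

Derivation:
Row 8 uses chart row ((8-1) mod 6)+1 = 2. Row 8 is even, so WS.
Chart row 2 tiled across columns 1-10: YO K K K2TOG K YO K K K2TOG K
WS: work from column 10 back to column 1 (reverse the tiled row), swapping K<->P (YO and K2TOG unchanged).
Row 8 as worked: P K2TOG P P YO P K2TOG P P YO
The 6th stitch worked is P.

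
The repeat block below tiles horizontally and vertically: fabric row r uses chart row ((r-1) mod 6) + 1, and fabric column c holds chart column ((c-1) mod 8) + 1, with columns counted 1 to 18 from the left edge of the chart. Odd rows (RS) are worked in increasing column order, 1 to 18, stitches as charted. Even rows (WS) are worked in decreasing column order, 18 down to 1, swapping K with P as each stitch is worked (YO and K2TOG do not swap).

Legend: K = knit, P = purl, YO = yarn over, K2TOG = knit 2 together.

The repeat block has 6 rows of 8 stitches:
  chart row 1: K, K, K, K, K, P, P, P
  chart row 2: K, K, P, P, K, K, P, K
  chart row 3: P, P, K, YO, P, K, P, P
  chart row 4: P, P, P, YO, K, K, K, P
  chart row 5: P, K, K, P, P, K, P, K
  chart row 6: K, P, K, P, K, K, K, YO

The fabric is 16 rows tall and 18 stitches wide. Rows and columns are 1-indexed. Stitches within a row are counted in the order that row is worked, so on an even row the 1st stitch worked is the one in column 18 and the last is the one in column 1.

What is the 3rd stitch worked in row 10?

Row 10: (10-1) mod 6 = 3, so use chart row 4. Even row -> WS.
Chart row 4 tiled across columns 1-18: P P P YO K K K P P P P YO K K K P P P
WS: work from column 18 back to column 1 (reverse the tiled row), swapping K<->P (YO and K2TOG unchanged).
Row 10 as worked: K K K P P P YO K K K K P P P YO K K K
The 3rd stitch worked is K.

Stitch:
K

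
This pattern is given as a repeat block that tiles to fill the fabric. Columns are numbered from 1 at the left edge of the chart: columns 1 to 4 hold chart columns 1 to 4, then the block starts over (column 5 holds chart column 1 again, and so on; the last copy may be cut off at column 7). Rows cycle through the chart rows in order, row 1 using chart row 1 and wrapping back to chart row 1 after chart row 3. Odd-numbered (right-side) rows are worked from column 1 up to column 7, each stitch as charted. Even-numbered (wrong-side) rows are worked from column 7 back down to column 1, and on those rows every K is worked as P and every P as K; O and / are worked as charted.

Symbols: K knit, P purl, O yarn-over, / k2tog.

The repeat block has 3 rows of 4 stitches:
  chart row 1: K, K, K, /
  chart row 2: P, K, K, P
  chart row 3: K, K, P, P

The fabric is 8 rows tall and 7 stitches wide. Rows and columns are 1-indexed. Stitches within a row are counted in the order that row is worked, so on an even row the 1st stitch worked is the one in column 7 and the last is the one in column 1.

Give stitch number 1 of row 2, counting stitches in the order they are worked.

Stitch:
P

Derivation:
Row 2 uses chart row ((2-1) mod 3)+1 = 2. Row 2 is even, so WS.
Chart row 2 tiled across columns 1-7: P K K P P K K
WS row: flip the tiled sequence (start at column 7) and apply K<->P; O and / stay.
Row 2 as worked: P P K K P P K
Counting 1 along the worked row gives P.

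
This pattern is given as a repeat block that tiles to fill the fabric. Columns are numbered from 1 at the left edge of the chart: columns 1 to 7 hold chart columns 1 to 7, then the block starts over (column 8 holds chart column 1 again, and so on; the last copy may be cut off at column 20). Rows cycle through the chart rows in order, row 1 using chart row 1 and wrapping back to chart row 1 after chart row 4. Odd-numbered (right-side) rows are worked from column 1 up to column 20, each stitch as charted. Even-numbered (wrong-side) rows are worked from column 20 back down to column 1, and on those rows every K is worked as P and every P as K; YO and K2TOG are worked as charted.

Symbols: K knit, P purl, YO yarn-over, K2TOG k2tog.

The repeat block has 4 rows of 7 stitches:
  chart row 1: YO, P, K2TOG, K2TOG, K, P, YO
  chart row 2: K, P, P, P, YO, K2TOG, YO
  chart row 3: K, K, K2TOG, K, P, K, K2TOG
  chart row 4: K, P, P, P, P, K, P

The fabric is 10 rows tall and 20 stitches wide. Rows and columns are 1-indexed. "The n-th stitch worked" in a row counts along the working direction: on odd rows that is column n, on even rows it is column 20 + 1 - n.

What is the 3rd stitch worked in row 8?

Result:
K

Derivation:
Row 8: (8-1) mod 4 = 3, so use chart row 4. Even row -> WS.
Chart row 4 tiled across columns 1-20: K P P P P K P K P P P P K P K P P P P K
WS row: flip the tiled sequence (start at column 20) and apply K<->P; YO and K2TOG stay.
Row 8 as worked: P K K K K P K P K K K K P K P K K K K P
Stitch 3 in working order -> K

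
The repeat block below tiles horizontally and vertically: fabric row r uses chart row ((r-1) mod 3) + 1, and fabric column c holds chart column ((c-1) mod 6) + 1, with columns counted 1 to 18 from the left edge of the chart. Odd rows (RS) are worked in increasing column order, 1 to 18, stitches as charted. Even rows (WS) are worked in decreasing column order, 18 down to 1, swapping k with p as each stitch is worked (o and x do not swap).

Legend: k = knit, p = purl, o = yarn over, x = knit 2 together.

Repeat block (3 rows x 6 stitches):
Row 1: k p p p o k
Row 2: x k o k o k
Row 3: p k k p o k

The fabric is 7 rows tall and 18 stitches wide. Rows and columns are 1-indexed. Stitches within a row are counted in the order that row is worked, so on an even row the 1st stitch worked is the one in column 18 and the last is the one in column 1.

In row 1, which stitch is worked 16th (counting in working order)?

== STITCH ==
p

Derivation:
Row 1 uses chart row ((1-1) mod 3)+1 = 1. Row 1 is odd, so RS.
Chart row 1 tiled across columns 1-18: k p p p o k k p p p o k k p p p o k
Right side: take the tiled row as-is (worked left to right from column 1).
Stitch 16 in working order -> p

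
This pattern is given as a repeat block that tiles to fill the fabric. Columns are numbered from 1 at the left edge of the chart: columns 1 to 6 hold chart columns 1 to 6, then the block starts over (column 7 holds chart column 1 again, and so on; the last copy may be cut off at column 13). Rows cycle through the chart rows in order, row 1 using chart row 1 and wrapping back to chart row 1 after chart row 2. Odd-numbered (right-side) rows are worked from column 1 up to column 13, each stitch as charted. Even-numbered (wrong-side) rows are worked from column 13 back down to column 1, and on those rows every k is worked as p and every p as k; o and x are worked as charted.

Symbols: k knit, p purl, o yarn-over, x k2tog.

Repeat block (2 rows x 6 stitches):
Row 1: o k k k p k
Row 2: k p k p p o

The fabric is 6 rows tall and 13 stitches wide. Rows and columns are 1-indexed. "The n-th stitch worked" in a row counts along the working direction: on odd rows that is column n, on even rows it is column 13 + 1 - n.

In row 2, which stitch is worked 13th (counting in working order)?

For row 2: chart row = ((2-1) mod 2) + 1 = 2; this is a WS (even) row.
Chart row 2 tiled across columns 1-13: k p k p p o k p k p p o k
WS row: flip the tiled sequence (start at column 13) and apply k<->p; o and x stay.
Row 2 as worked: p o k k p k p o k k p k p
The 13th stitch worked is p.

== STITCH ==
p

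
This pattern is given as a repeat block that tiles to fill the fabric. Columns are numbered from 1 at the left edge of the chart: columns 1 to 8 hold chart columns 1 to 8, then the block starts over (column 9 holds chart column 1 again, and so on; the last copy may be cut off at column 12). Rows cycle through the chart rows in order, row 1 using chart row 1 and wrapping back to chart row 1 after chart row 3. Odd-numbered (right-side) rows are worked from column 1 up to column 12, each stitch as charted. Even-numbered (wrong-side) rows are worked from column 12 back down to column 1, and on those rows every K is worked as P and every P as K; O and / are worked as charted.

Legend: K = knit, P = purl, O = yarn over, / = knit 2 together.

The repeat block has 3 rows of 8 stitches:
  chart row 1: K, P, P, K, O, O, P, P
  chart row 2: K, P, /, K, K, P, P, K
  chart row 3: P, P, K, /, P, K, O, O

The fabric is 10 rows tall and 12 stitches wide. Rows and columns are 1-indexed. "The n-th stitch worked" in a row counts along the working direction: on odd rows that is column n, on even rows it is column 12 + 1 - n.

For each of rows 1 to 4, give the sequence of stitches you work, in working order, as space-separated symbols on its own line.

== ROWS AS WORKED ==
K P P K O O P P K P P K
P / K P P K K P P / K P
P P K / P K O O P P K /
P K K P K K O O P K K P

Derivation:
Row 1: chart row 1, RS - tile across columns 1-12 and work as-is.
Row 2: chart row 2, WS - tiled (columns 1-12): K P / K K P P K K P / K; work from column 12 back to 1 with K<->P swapped.
Row 3: chart row 3, RS - tile across columns 1-12 and work as-is.
Row 4: chart row 1, WS - tiled (columns 1-12): K P P K O O P P K P P K; work from column 12 back to 1 with K<->P swapped.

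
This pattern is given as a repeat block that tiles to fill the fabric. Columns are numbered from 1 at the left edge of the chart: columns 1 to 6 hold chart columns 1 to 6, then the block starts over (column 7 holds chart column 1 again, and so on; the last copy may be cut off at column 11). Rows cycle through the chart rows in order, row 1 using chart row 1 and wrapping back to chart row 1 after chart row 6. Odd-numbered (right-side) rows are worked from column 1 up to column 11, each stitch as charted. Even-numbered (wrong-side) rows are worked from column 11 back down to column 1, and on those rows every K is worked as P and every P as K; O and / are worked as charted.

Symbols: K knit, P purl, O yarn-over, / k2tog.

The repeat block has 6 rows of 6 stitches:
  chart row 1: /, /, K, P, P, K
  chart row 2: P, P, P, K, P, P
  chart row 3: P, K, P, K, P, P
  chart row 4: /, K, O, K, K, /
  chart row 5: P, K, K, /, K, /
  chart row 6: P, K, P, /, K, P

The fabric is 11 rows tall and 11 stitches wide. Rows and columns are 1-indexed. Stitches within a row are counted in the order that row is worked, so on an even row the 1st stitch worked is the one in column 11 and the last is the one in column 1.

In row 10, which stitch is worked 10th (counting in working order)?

Result:
P

Derivation:
Row 10: (10-1) mod 6 = 3, so use chart row 4. Even row -> WS.
Chart row 4 tiled across columns 1-11: / K O K K / / K O K K
WS row: flip the tiled sequence (start at column 11) and apply K<->P; O and / stay.
Row 10 as worked: P P O P / / P P O P /
The 10th stitch worked is P.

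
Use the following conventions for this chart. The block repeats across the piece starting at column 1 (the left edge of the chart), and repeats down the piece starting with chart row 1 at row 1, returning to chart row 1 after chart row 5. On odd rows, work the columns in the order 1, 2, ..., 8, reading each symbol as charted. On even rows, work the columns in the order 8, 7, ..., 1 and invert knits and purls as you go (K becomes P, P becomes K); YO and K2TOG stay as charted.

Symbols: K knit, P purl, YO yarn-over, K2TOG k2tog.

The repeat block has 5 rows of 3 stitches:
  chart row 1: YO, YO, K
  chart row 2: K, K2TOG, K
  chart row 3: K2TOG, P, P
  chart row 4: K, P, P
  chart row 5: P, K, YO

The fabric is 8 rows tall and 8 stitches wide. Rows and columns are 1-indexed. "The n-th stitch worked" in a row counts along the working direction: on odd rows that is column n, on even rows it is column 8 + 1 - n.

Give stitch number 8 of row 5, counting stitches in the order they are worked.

Result:
K

Derivation:
Row 5: (5-1) mod 5 = 4, so use chart row 5. Odd row -> RS.
Chart row 5 tiled across columns 1-8: P K YO P K YO P K
RS: work column 1 to column 8, symbols as charted — the tiled row is the row as worked.
Stitch 8 in working order -> K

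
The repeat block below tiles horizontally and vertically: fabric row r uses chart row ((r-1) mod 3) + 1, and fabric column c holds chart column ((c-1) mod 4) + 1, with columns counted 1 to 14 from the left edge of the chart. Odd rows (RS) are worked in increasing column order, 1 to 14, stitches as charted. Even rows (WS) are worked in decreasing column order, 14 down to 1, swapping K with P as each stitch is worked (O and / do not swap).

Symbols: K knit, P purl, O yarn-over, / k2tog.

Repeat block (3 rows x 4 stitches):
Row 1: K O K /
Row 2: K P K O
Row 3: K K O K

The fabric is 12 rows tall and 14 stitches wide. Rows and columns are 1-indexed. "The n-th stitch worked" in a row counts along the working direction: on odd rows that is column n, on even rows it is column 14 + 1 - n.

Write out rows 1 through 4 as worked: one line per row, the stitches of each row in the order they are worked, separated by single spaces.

Row 1: chart row 1, RS - tile across columns 1-14 and work as-is.
Row 2: chart row 2, WS - tiled (columns 1-14): K P K O K P K O K P K O K P; work from column 14 back to 1 with K<->P swapped.
Row 3: chart row 3, RS - tile across columns 1-14 and work as-is.
Row 4: chart row 1, WS - tiled (columns 1-14): K O K / K O K / K O K / K O; work from column 14 back to 1 with K<->P swapped.

== ROWS AS WORKED ==
K O K / K O K / K O K / K O
K P O P K P O P K P O P K P
K K O K K K O K K K O K K K
O P / P O P / P O P / P O P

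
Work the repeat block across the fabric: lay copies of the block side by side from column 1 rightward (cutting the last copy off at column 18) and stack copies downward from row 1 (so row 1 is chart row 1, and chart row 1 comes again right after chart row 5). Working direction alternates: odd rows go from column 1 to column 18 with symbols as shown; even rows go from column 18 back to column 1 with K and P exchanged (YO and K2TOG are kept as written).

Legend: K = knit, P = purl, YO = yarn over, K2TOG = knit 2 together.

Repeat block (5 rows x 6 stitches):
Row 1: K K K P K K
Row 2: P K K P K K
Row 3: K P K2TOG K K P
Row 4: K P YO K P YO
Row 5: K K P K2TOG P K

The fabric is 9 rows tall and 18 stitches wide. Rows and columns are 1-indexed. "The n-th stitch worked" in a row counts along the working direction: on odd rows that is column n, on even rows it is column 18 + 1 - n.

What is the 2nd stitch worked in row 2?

Result:
P

Derivation:
Row 2 uses chart row ((2-1) mod 5)+1 = 2. Row 2 is even, so WS.
Chart row 2 tiled across columns 1-18: P K K P K K P K K P K K P K K P K K
Wrong side: read the tiled row from column 18 down to 1 and exchange K with P (leave YO, K2TOG).
Row 2 as worked: P P K P P K P P K P P K P P K P P K
Stitch 2 in working order -> P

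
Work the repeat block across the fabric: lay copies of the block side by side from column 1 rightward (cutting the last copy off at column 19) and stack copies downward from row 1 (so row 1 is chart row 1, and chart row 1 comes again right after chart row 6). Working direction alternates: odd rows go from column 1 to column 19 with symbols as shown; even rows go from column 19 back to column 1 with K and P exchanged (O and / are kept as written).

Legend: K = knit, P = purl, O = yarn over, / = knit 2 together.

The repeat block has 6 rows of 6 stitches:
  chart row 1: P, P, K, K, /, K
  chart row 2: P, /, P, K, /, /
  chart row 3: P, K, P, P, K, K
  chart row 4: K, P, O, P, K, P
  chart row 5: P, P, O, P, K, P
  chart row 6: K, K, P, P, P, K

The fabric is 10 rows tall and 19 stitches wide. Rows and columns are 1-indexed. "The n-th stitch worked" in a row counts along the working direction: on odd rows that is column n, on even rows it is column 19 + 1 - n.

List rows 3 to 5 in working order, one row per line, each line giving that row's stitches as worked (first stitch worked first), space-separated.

Row 3: chart row 3, RS - tile across columns 1-19 and work as-is.
Row 4: chart row 4, WS - tiled (columns 1-19): K P O P K P K P O P K P K P O P K P K; work from column 19 back to 1 with K<->P swapped.
Row 5: chart row 5, RS - tile across columns 1-19 and work as-is.

== ROWS AS WORKED ==
P K P P K K P K P P K K P K P P K K P
P K P K O K P K P K O K P K P K O K P
P P O P K P P P O P K P P P O P K P P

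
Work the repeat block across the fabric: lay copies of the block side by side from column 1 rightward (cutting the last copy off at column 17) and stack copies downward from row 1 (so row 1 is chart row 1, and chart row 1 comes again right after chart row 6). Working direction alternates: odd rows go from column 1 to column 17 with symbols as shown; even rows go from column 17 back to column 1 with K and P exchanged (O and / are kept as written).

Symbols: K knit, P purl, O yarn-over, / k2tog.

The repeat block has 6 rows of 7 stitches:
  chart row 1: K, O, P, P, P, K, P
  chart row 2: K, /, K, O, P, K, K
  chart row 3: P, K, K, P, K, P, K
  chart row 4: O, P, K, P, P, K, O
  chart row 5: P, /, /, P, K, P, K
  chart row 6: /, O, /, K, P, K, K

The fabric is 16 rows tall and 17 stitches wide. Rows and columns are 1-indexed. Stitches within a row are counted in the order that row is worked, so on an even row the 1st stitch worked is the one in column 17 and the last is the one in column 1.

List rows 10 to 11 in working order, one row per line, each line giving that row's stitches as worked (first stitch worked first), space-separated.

Result:
P K O O P K K P K O O P K K P K O
P / / P K P K P / / P K P K P / /

Derivation:
Row 10: chart row 4, WS - tiled (columns 1-17): O P K P P K O O P K P P K O O P K; work from column 17 back to 1 with K<->P swapped.
Row 11: chart row 5, RS - tile across columns 1-17 and work as-is.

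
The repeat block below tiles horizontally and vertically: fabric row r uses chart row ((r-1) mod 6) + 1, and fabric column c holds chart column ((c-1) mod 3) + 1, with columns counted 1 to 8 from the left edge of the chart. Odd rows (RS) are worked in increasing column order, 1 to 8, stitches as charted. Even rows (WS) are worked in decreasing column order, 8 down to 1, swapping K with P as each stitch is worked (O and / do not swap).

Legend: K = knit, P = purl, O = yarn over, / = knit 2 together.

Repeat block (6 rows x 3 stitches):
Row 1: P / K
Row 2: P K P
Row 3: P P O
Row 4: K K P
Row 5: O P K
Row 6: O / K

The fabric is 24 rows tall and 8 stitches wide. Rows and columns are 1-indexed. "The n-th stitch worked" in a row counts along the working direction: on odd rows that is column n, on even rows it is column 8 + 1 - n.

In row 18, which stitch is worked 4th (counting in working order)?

Stitch:
/

Derivation:
For row 18: chart row = ((18-1) mod 6) + 1 = 6; this is a WS (even) row.
Chart row 6 tiled across columns 1-8: O / K O / K O /
WS: work from column 8 back to column 1 (reverse the tiled row), swapping K<->P (O and / unchanged).
Row 18 as worked: / O P / O P / O
The 4th stitch worked is /.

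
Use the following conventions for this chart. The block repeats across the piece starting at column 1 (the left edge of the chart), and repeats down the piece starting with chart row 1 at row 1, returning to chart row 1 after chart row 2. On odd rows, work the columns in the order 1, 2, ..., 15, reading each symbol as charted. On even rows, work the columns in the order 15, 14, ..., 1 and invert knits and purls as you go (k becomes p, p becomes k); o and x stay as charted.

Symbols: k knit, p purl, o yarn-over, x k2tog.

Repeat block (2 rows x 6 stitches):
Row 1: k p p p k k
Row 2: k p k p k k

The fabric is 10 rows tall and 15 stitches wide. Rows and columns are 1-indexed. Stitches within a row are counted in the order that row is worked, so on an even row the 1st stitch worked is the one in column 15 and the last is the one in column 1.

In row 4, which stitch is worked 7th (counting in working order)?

For row 4: chart row = ((4-1) mod 2) + 1 = 2; this is a WS (even) row.
Chart row 2 tiled across columns 1-15: k p k p k k k p k p k k k p k
WS row: flip the tiled sequence (start at column 15) and apply k<->p; o and x stay.
Row 4 as worked: p k p p p k p k p p p k p k p
Stitch 7 in working order -> p

Result:
p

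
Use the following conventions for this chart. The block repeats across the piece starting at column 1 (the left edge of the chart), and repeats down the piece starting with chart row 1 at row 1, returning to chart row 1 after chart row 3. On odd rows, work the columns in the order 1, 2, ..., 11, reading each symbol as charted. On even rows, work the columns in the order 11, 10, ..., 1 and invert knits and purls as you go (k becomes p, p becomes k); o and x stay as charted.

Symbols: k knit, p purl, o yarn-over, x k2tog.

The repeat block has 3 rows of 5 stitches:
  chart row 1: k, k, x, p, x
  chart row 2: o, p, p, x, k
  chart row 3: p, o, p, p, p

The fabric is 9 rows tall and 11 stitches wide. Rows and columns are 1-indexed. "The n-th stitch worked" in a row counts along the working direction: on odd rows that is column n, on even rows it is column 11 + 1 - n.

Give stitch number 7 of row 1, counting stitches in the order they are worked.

Row 1 uses chart row ((1-1) mod 3)+1 = 1. Row 1 is odd, so RS.
Chart row 1 tiled across columns 1-11: k k x p x k k x p x k
RS row: no reversal, no swap; stitch n worked = column n.
The 7th stitch worked is k.

Stitch:
k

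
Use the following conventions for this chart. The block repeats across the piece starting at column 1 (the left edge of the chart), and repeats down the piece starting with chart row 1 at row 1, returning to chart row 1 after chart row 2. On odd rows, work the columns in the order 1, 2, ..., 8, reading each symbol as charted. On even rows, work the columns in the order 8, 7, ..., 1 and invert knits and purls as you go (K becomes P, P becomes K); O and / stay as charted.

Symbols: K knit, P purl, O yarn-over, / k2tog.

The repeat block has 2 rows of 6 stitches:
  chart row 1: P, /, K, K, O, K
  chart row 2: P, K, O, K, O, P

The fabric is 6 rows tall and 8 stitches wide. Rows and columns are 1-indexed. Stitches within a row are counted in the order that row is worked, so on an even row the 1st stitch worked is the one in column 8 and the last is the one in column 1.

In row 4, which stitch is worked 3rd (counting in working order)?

Row 4 uses chart row ((4-1) mod 2)+1 = 2. Row 4 is even, so WS.
Chart row 2 tiled across columns 1-8: P K O K O P P K
WS row: flip the tiled sequence (start at column 8) and apply K<->P; O and / stay.
Row 4 as worked: P K K O P O P K
Counting 3 along the worked row gives K.

Result:
K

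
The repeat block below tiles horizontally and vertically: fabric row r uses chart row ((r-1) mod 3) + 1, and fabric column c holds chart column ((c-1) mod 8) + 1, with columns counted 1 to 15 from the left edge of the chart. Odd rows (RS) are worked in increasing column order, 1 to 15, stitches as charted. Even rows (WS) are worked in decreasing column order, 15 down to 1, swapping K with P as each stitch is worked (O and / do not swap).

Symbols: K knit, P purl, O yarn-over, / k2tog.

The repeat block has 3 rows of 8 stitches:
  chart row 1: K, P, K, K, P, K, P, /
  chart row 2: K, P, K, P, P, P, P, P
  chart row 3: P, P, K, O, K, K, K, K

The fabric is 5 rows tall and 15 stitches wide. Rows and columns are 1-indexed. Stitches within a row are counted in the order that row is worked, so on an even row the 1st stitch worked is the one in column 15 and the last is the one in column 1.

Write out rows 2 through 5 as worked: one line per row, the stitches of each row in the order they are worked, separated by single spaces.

== ROWS AS WORKED ==
K K K K P K P K K K K K P K P
P P K O K K K K P P K O K K K
K P K P P K P / K P K P P K P
K P K P P P P P K P K P P P P

Derivation:
Row 2: chart row 2, WS - tiled (columns 1-15): K P K P P P P P K P K P P P P; work from column 15 back to 1 with K<->P swapped.
Row 3: chart row 3, RS - tile across columns 1-15 and work as-is.
Row 4: chart row 1, WS - tiled (columns 1-15): K P K K P K P / K P K K P K P; work from column 15 back to 1 with K<->P swapped.
Row 5: chart row 2, RS - tile across columns 1-15 and work as-is.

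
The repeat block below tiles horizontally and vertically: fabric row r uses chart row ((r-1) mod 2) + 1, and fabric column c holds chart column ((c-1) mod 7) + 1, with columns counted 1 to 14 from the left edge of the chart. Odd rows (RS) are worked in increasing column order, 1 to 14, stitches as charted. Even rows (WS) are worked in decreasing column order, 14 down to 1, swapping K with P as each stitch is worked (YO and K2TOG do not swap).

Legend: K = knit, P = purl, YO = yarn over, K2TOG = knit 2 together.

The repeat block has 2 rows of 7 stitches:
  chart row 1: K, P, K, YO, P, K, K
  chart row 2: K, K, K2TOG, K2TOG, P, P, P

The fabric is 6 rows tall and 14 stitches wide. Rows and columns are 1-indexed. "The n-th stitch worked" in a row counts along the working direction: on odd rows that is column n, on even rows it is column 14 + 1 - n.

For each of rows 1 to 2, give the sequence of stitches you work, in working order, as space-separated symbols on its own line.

Row 1: chart row 1, RS - tile across columns 1-14 and work as-is.
Row 2: chart row 2, WS - tiled (columns 1-14): K K K2TOG K2TOG P P P K K K2TOG K2TOG P P P; work from column 14 back to 1 with K<->P swapped.

Rows as worked:
K P K YO P K K K P K YO P K K
K K K K2TOG K2TOG P P K K K K2TOG K2TOG P P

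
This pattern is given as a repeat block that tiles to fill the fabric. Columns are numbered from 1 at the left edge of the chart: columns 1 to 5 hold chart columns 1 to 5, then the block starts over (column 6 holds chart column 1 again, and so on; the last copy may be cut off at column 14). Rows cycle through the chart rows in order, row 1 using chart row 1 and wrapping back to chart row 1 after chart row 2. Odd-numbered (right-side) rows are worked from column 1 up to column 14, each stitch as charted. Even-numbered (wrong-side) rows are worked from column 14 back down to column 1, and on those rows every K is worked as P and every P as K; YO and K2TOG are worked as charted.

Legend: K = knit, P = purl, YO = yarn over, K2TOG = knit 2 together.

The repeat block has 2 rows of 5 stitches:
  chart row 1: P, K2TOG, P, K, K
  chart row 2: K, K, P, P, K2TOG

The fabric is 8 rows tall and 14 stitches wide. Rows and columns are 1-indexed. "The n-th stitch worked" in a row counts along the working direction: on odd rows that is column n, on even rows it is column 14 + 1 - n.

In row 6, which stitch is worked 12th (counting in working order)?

== STITCH ==
K

Derivation:
For row 6: chart row = ((6-1) mod 2) + 1 = 2; this is a WS (even) row.
Chart row 2 tiled across columns 1-14: K K P P K2TOG K K P P K2TOG K K P P
WS row: flip the tiled sequence (start at column 14) and apply K<->P; YO and K2TOG stay.
Row 6 as worked: K K P P K2TOG K K P P K2TOG K K P P
The 12th stitch worked is K.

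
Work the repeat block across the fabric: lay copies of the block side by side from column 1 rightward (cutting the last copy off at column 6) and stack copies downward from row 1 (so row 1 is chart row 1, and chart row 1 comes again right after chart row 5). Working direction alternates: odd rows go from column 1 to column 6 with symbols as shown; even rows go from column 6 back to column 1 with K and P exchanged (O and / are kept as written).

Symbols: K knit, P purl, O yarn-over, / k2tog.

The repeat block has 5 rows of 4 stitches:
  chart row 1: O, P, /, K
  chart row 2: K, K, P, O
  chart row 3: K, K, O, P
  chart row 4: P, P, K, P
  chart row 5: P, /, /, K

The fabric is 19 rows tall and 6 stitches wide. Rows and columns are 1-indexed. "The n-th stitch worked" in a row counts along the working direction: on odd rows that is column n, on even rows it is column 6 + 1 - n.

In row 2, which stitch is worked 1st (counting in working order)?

Row 2: (2-1) mod 5 = 1, so use chart row 2. Even row -> WS.
Chart row 2 tiled across columns 1-6: K K P O K K
Wrong side: read the tiled row from column 6 down to 1 and exchange K with P (leave O, /).
Row 2 as worked: P P O K P P
Stitch 1 in working order -> P

== STITCH ==
P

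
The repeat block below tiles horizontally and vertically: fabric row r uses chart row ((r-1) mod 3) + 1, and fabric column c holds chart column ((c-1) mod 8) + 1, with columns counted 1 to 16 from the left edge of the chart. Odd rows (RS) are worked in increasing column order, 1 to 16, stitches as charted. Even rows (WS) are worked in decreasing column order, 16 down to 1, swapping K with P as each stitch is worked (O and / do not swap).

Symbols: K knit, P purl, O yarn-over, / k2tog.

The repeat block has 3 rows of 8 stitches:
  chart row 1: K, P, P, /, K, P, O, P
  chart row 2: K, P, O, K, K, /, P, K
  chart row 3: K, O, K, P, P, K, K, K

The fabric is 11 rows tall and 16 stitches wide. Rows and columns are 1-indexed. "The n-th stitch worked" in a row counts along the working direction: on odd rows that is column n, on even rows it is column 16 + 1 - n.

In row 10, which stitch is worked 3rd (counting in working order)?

Row 10: (10-1) mod 3 = 0, so use chart row 1. Even row -> WS.
Chart row 1 tiled across columns 1-16: K P P / K P O P K P P / K P O P
Wrong side: read the tiled row from column 16 down to 1 and exchange K with P (leave O, /).
Row 10 as worked: K O K P / K K P K O K P / K K P
Counting 3 along the worked row gives K.

== STITCH ==
K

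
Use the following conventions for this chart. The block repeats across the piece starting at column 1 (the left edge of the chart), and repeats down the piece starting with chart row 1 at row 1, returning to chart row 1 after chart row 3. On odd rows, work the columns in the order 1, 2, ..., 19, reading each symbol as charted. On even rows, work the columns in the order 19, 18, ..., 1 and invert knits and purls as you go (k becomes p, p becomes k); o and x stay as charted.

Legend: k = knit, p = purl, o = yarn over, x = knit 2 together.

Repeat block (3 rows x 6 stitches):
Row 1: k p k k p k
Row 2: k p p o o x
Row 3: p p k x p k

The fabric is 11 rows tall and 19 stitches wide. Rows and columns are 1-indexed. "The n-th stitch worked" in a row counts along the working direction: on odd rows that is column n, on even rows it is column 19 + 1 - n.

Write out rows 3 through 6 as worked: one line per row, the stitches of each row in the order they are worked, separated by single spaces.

Rows as worked:
p p k x p k p p k x p k p p k x p k p
p p k p p k p p k p p k p p k p p k p
k p p o o x k p p o o x k p p o o x k
k p k x p k k p k x p k k p k x p k k

Derivation:
Row 3: chart row 3, RS - tile across columns 1-19 and work as-is.
Row 4: chart row 1, WS - tiled (columns 1-19): k p k k p k k p k k p k k p k k p k k; work from column 19 back to 1 with k<->p swapped.
Row 5: chart row 2, RS - tile across columns 1-19 and work as-is.
Row 6: chart row 3, WS - tiled (columns 1-19): p p k x p k p p k x p k p p k x p k p; work from column 19 back to 1 with k<->p swapped.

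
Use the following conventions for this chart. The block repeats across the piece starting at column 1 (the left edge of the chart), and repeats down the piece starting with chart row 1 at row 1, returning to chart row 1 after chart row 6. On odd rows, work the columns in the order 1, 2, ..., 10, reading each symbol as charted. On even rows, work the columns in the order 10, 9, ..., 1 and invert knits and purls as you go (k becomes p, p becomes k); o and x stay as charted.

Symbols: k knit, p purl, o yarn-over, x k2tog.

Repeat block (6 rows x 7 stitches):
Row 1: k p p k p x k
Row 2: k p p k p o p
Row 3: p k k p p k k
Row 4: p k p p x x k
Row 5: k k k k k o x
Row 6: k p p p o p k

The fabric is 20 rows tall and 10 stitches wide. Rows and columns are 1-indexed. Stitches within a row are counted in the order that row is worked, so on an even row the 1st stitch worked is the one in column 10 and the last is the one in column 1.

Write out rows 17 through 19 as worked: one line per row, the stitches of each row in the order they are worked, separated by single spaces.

Row 17: chart row 5, RS - tile across columns 1-10 and work as-is.
Row 18: chart row 6, WS - tiled (columns 1-10): k p p p o p k k p p; work from column 10 back to 1 with k<->p swapped.
Row 19: chart row 1, RS - tile across columns 1-10 and work as-is.

== ROWS AS WORKED ==
k k k k k o x k k k
k k p p k o k k k p
k p p k p x k k p p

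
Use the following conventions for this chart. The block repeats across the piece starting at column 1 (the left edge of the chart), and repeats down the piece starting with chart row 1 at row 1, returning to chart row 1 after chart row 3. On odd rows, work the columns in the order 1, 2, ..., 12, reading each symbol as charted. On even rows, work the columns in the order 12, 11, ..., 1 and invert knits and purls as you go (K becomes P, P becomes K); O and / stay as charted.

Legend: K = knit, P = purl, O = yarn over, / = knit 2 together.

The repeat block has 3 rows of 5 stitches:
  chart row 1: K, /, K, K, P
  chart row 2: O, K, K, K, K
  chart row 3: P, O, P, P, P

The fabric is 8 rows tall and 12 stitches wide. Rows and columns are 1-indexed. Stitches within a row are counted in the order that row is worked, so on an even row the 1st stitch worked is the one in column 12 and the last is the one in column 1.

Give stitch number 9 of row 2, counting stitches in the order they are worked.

Result:
P

Derivation:
Row 2 uses chart row ((2-1) mod 3)+1 = 2. Row 2 is even, so WS.
Chart row 2 tiled across columns 1-12: O K K K K O K K K K O K
WS: work from column 12 back to column 1 (reverse the tiled row), swapping K<->P (O and / unchanged).
Row 2 as worked: P O P P P P O P P P P O
Stitch 9 in working order -> P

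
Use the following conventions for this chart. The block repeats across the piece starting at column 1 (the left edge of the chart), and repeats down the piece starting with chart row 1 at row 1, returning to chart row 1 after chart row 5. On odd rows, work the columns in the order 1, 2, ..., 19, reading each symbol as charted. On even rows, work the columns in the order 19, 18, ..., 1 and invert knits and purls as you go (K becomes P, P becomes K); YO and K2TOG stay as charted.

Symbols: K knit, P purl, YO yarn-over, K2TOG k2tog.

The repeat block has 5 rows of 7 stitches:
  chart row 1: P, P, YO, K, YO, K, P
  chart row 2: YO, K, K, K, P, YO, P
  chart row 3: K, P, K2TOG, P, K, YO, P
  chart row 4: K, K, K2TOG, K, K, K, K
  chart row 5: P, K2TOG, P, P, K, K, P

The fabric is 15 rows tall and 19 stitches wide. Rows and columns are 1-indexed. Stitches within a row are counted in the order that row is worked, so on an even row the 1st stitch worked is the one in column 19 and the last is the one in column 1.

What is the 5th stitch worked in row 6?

Row 6 uses chart row ((6-1) mod 5)+1 = 1. Row 6 is even, so WS.
Chart row 1 tiled across columns 1-19: P P YO K YO K P P P YO K YO K P P P YO K YO
WS: work from column 19 back to column 1 (reverse the tiled row), swapping K<->P (YO and K2TOG unchanged).
Row 6 as worked: YO P YO K K K P YO P YO K K K P YO P YO K K
The 5th stitch worked is K.

Stitch:
K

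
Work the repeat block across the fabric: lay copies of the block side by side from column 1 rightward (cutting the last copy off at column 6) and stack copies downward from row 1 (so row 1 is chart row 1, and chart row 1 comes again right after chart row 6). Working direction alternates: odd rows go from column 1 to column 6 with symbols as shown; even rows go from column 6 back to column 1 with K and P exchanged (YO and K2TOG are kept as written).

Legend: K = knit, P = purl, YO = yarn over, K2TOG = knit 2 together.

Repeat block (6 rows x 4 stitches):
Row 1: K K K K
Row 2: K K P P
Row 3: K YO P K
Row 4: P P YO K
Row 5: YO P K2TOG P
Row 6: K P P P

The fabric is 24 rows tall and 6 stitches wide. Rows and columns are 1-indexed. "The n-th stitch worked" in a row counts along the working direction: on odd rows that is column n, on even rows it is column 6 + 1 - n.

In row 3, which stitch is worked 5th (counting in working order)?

Result:
K

Derivation:
For row 3: chart row = ((3-1) mod 6) + 1 = 3; this is a RS (odd) row.
Chart row 3 tiled across columns 1-6: K YO P K K YO
RS row: no reversal, no swap; stitch n worked = column n.
The 5th stitch worked is K.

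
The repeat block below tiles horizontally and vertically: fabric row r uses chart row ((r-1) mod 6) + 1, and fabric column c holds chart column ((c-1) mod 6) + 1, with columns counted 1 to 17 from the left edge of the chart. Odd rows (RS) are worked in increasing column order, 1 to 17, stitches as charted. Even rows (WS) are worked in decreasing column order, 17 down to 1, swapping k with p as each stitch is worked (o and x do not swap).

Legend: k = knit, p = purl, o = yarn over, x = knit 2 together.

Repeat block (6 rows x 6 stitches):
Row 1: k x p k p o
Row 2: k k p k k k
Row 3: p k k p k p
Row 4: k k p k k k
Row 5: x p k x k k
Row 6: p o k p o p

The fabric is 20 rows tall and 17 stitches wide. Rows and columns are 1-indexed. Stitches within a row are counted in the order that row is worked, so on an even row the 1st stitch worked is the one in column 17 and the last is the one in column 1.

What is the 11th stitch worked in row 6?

Row 6: (6-1) mod 6 = 5, so use chart row 6. Even row -> WS.
Chart row 6 tiled across columns 1-17: p o k p o p p o k p o p p o k p o
WS: work from column 17 back to column 1 (reverse the tiled row), swapping k<->p (o and x unchanged).
Row 6 as worked: o k p o k k o k p o k k o k p o k
Counting 11 along the worked row gives k.

== STITCH ==
k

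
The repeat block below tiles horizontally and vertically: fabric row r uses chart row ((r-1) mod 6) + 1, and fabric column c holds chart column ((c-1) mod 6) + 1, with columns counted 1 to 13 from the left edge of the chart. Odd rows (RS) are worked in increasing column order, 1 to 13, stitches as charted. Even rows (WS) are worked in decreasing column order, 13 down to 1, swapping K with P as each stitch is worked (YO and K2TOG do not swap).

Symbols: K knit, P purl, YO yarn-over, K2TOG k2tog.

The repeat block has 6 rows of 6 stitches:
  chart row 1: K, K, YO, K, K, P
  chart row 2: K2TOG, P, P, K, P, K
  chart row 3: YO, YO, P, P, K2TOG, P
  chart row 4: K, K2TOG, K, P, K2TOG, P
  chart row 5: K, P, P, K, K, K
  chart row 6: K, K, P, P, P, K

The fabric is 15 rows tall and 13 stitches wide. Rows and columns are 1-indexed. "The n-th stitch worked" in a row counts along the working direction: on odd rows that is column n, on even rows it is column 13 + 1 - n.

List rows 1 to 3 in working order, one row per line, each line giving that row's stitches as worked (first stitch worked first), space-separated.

Row 1: chart row 1, RS - tile across columns 1-13 and work as-is.
Row 2: chart row 2, WS - tiled (columns 1-13): K2TOG P P K P K K2TOG P P K P K K2TOG; work from column 13 back to 1 with K<->P swapped.
Row 3: chart row 3, RS - tile across columns 1-13 and work as-is.

Rows as worked:
K K YO K K P K K YO K K P K
K2TOG P K P K K K2TOG P K P K K K2TOG
YO YO P P K2TOG P YO YO P P K2TOG P YO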